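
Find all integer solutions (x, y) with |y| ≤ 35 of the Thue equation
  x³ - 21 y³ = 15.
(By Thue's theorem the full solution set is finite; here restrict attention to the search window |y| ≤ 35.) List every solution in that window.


The equation is x³ - 21y³ = 15. For fixed y, x³ = 21·y³ + 15, so a solution requires the RHS to be a perfect cube.
Strategy: iterate y from -35 to 35, compute RHS = 21·y³ + 15, and check whether it is a (positive or negative) perfect cube.
Check small values of y:
  y = 0: RHS = 15 is not a perfect cube.
  y = 1: RHS = 36 is not a perfect cube.
  y = -1: RHS = -6 is not a perfect cube.
  y = 2: RHS = 183 is not a perfect cube.
  y = -2: RHS = -153 is not a perfect cube.
  y = 3: RHS = 582 is not a perfect cube.
  y = -3: RHS = -552 is not a perfect cube.
Continuing the search up to |y| = 35 finds no solutions either.
No (x, y) in the scanned range satisfies the equation.

No integer solutions with |y| ≤ 35.


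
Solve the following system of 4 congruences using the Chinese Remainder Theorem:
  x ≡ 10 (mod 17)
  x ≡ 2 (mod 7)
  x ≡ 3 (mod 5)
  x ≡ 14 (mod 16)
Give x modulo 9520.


Product of moduli M = 17 · 7 · 5 · 16 = 9520.
Merge one congruence at a time:
  Start: x ≡ 10 (mod 17).
  Combine with x ≡ 2 (mod 7); new modulus lcm = 119.
    Write x = 10 + 17·t and substitute into x ≡ 2 (mod 7): 17·t ≡ 2 − 10 = -8 (mod 7).
    Reduce coefficients mod 7: 3·t ≡ 6 (mod 7).
    The inverse of 3 mod 7 is 5 (since 3·5 = 15 = 2·7 + 1), so t ≡ 5·6 = 30 ≡ 2 (mod 7).
    Then x = 10 + 17·2 = 44, valid modulo lcm(17, 7) = 119: x ≡ 44 (mod 119).
  Combine with x ≡ 3 (mod 5); new modulus lcm = 595.
    Write x = 44 + 119·t and substitute into x ≡ 3 (mod 5): 119·t ≡ 3 − 44 = -41 (mod 5).
    Reduce coefficients mod 5: 4·t ≡ 4 (mod 5).
    The inverse of 4 mod 5 is 4 (since 4·4 = 16 = 3·5 + 1), so t ≡ 4·4 = 16 ≡ 1 (mod 5).
    Then x = 44 + 119·1 = 163, valid modulo lcm(119, 5) = 595: x ≡ 163 (mod 595).
  Combine with x ≡ 14 (mod 16); new modulus lcm = 9520.
    Write x = 163 + 595·t and substitute into x ≡ 14 (mod 16): 595·t ≡ 14 − 163 = -149 (mod 16).
    Reduce coefficients mod 16: 3·t ≡ 11 (mod 16).
    The inverse of 3 mod 16 is 11 (since 3·11 = 33 = 2·16 + 1), so t ≡ 11·11 = 121 ≡ 9 (mod 16).
    Then x = 163 + 595·9 = 5518, valid modulo lcm(595, 16) = 9520: x ≡ 5518 (mod 9520).
Verify against each original: 5518 mod 17 = 10, 5518 mod 7 = 2, 5518 mod 5 = 3, 5518 mod 16 = 14.

x ≡ 5518 (mod 9520).


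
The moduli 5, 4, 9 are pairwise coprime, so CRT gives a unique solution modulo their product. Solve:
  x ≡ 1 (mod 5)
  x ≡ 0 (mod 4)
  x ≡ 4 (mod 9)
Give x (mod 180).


Moduli 5, 4, 9 are pairwise coprime; by CRT there is a unique solution modulo M = 5 · 4 · 9 = 180.
Solve pairwise, accumulating the modulus:
  Start with x ≡ 1 (mod 5).
  Combine with x ≡ 0 (mod 4): since gcd(5, 4) = 1, we get a unique residue mod 20.
    Write x = 1 + 5·t and substitute into x ≡ 0 (mod 4): 5·t ≡ 0 − 1 = -1 (mod 4).
    Reduce coefficients mod 4: 1·t ≡ 3 (mod 4).
    So t ≡ 3 (mod 4).
    Then x = 1 + 5·3 = 16, valid modulo lcm(5, 4) = 20: x ≡ 16 (mod 20).
  Combine with x ≡ 4 (mod 9): since gcd(20, 9) = 1, we get a unique residue mod 180.
    Write x = 16 + 20·t and substitute into x ≡ 4 (mod 9): 20·t ≡ 4 − 16 = -12 (mod 9).
    Reduce coefficients mod 9: 2·t ≡ 6 (mod 9).
    The inverse of 2 mod 9 is 5 (since 2·5 = 10 = 1·9 + 1), so t ≡ 5·6 = 30 ≡ 3 (mod 9).
    Then x = 16 + 20·3 = 76, valid modulo lcm(20, 9) = 180: x ≡ 76 (mod 180).
Verify: 76 mod 5 = 1 ✓, 76 mod 4 = 0 ✓, 76 mod 9 = 4 ✓.

x ≡ 76 (mod 180).


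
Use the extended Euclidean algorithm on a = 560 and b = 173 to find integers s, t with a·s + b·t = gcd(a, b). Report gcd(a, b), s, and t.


Euclidean algorithm on (560, 173) — divide until remainder is 0:
  560 = 3 · 173 + 41
  173 = 4 · 41 + 9
  41 = 4 · 9 + 5
  9 = 1 · 5 + 4
  5 = 1 · 4 + 1
  4 = 4 · 1 + 0
gcd(560, 173) = 1.
Track Bezout coefficients alongside the remainders: start with r₀ = 560 = a·1 + b·0 (s = 1, t = 0) and r₁ = 173 = a·0 + b·1 (s = 0, t = 1); each new remainder r_{k+1} = r_{k-1} − q_k·r_k inherits s_{k+1} = s_{k-1} − q_k·s_k, t_{k+1} = t_{k-1} − q_k·t_k, so r_k = a·s_k + b·t_k at every step:
  q = 3: r = 41, s = 1 − 3·0 = 1, t = 0 − 3·1 = -3  (check: 560·1 + 173·(-3) = 41)
  q = 4: r = 9, s = 0 − 4·1 = -4, t = 1 − 4·(-3) = 13  (check: 560·(-4) + 173·13 = 9)
  q = 4: r = 5, s = 1 − 4·(-4) = 17, t = -3 − 4·13 = -55  (check: 560·17 + 173·(-55) = 5)
  q = 1: r = 4, s = -4 − 1·17 = -21, t = 13 − 1·(-55) = 68  (check: 560·(-21) + 173·68 = 4)
  q = 1: r = 1, s = 17 − 1·(-21) = 38, t = -55 − 1·68 = -123  (check: 560·38 + 173·(-123) = 1)
The row with r = 1 (the gcd) gives the Bezout coefficients s = 38, t = -123.
Result: 560 · (38) + 173 · (-123) = 1.

gcd(560, 173) = 1; s = 38, t = -123 (check: 560·38 + 173·(-123) = 1).


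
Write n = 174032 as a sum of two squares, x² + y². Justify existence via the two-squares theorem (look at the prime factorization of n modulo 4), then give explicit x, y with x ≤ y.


Step 1: Factor n = 174032 = 2^4 · 73 · 149.
Step 2: Check the mod-4 condition on each prime factor: 2 = 2 (special); 73 ≡ 1 (mod 4), exponent 1; 149 ≡ 1 (mod 4), exponent 1.
All primes ≡ 3 (mod 4) appear to even exponent (or don't appear), so by the two-squares theorem n IS expressible as a sum of two squares.
Step 3: Build a representation. Group n = k² · m with k = 4 and m = 73 · 149 = 10877 (a product of primes ≡ 1 (mod 4)); a representation of m scales to one of n via (k·x)² + (k·y)² = k²(x² + y²). Each prime p ≡ 1 (mod 4) is itself a sum of two squares; find a² by testing p − a² for a perfect square:
  73: 73 − 1² = 72, 73 − 2² = 69, 73 − 3² = 64 = 8² ⇒ 73 = 3² + 8².
  149: 149 − 1² = 148, 149 − 2² = 145, 149 − 3² = 140, 149 − 4² = 133, 149 − 5² = 124, 149 − 6² = 113, 149 − 7² = 100 = 10² ⇒ 149 = 7² + 10².
  Combine using the Brahmagupta–Fibonacci identity (a² + b²)(c² + d²) = (ac − bd)² + (ad + bc)² = (ac + bd)² + (ad − bc)²:
  73 · 149 = 10877: from (3² + 8²)(7² + 10²), take (3·7 − 8·10, 3·10 + 8·7) = (21 − 80, 30 + 56) = (-59, 86); dropping signs (only squares matter) gives (59, 86); check 59² + 86² = 3481 + 7396 = 10877 ✓.
  Scale by k = 4: (4·59, 4·86) = (236, 344).
Step 4: Order so x ≤ y and verify: 236² + 344² = 55696 + 118336 = 174032 = n. ✓

n = 174032 = 236² + 344² (one valid representation with x ≤ y).


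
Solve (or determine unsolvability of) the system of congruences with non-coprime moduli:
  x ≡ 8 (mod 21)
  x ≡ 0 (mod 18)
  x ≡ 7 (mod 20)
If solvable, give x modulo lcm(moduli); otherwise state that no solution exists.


Moduli 21, 18, 20 are not pairwise coprime, so CRT works modulo lcm(m_i) when all pairwise compatibility conditions hold.
Pairwise compatibility: gcd(m_i, m_j) must divide a_i - a_j for every pair.
Merge one congruence at a time:
  Start: x ≡ 8 (mod 21).
  Combine with x ≡ 0 (mod 18): gcd(21, 18) = 3, and 0 - 8 = -8 is NOT divisible by 3.
    ⇒ system is inconsistent (no integer solution).

No solution (the system is inconsistent).


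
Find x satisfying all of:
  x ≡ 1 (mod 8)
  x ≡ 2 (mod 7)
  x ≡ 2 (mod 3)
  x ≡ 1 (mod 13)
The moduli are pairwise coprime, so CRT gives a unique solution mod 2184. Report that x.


Product of moduli M = 8 · 7 · 3 · 13 = 2184.
Merge one congruence at a time:
  Start: x ≡ 1 (mod 8).
  Combine with x ≡ 2 (mod 7); new modulus lcm = 56.
    Write x = 1 + 8·t and substitute into x ≡ 2 (mod 7): 8·t ≡ 2 − 1 = 1 (mod 7).
    Reduce coefficients mod 7: 1·t ≡ 1 (mod 7).
    So t ≡ 1 (mod 7).
    Then x = 1 + 8·1 = 9, valid modulo lcm(8, 7) = 56: x ≡ 9 (mod 56).
  Combine with x ≡ 2 (mod 3); new modulus lcm = 168.
    Write x = 9 + 56·t and substitute into x ≡ 2 (mod 3): 56·t ≡ 2 − 9 = -7 (mod 3).
    Reduce coefficients mod 3: 2·t ≡ 2 (mod 3).
    The inverse of 2 mod 3 is 2 (since 2·2 = 4 = 1·3 + 1), so t ≡ 2·2 = 4 ≡ 1 (mod 3).
    Then x = 9 + 56·1 = 65, valid modulo lcm(56, 3) = 168: x ≡ 65 (mod 168).
  Combine with x ≡ 1 (mod 13); new modulus lcm = 2184.
    Write x = 65 + 168·t and substitute into x ≡ 1 (mod 13): 168·t ≡ 1 − 65 = -64 (mod 13).
    Reduce coefficients mod 13: 12·t ≡ 1 (mod 13).
    The inverse of 12 mod 13 is 12 (since 12·12 = 144 = 11·13 + 1), so t ≡ 12·1 = 12 ≡ 12 (mod 13).
    Then x = 65 + 168·12 = 2081, valid modulo lcm(168, 13) = 2184: x ≡ 2081 (mod 2184).
Verify against each original: 2081 mod 8 = 1, 2081 mod 7 = 2, 2081 mod 3 = 2, 2081 mod 13 = 1.

x ≡ 2081 (mod 2184).


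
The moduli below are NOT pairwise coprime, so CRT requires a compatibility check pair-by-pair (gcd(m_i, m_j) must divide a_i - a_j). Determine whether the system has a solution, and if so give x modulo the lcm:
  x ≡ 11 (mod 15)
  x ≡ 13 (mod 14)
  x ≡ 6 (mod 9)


Moduli 15, 14, 9 are not pairwise coprime, so CRT works modulo lcm(m_i) when all pairwise compatibility conditions hold.
Pairwise compatibility: gcd(m_i, m_j) must divide a_i - a_j for every pair.
Merge one congruence at a time:
  Start: x ≡ 11 (mod 15).
  Combine with x ≡ 13 (mod 14): gcd(15, 14) = 1; 13 - 11 = 2, which IS divisible by 1, so compatible.
    Write x = 11 + 15·t and substitute into x ≡ 13 (mod 14): 15·t ≡ 13 − 11 = 2 (mod 14).
    Reduce coefficients mod 14: 1·t ≡ 2 (mod 14).
    So t ≡ 2 (mod 14).
    Then x = 11 + 15·2 = 41, valid modulo lcm(15, 14) = 210: x ≡ 41 (mod 210).
  Combine with x ≡ 6 (mod 9): gcd(210, 9) = 3, and 6 - 41 = -35 is NOT divisible by 3.
    ⇒ system is inconsistent (no integer solution).

No solution (the system is inconsistent).


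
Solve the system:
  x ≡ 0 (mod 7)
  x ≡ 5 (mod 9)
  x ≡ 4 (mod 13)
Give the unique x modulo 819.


Moduli 7, 9, 13 are pairwise coprime; by CRT there is a unique solution modulo M = 7 · 9 · 13 = 819.
Solve pairwise, accumulating the modulus:
  Start with x ≡ 0 (mod 7).
  Combine with x ≡ 5 (mod 9): since gcd(7, 9) = 1, we get a unique residue mod 63.
    Write x = 0 + 7·t and substitute into x ≡ 5 (mod 9): 7·t ≡ 5 − 0 = 5 (mod 9).
    The inverse of 7 mod 9 is 4 (since 7·4 = 28 = 3·9 + 1), so t ≡ 4·5 = 20 ≡ 2 (mod 9).
    Then x = 0 + 7·2 = 14, valid modulo lcm(7, 9) = 63: x ≡ 14 (mod 63).
  Combine with x ≡ 4 (mod 13): since gcd(63, 13) = 1, we get a unique residue mod 819.
    Write x = 14 + 63·t and substitute into x ≡ 4 (mod 13): 63·t ≡ 4 − 14 = -10 (mod 13).
    Reduce coefficients mod 13: 11·t ≡ 3 (mod 13).
    The inverse of 11 mod 13 is 6 (since 11·6 = 66 = 5·13 + 1), so t ≡ 6·3 = 18 ≡ 5 (mod 13).
    Then x = 14 + 63·5 = 329, valid modulo lcm(63, 13) = 819: x ≡ 329 (mod 819).
Verify: 329 mod 7 = 0 ✓, 329 mod 9 = 5 ✓, 329 mod 13 = 4 ✓.

x ≡ 329 (mod 819).


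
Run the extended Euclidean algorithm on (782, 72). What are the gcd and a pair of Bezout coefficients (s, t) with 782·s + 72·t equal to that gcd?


Euclidean algorithm on (782, 72) — divide until remainder is 0:
  782 = 10 · 72 + 62
  72 = 1 · 62 + 10
  62 = 6 · 10 + 2
  10 = 5 · 2 + 0
gcd(782, 72) = 2.
Track Bezout coefficients alongside the remainders: start with r₀ = 782 = a·1 + b·0 (s = 1, t = 0) and r₁ = 72 = a·0 + b·1 (s = 0, t = 1); each new remainder r_{k+1} = r_{k-1} − q_k·r_k inherits s_{k+1} = s_{k-1} − q_k·s_k, t_{k+1} = t_{k-1} − q_k·t_k, so r_k = a·s_k + b·t_k at every step:
  q = 10: r = 62, s = 1 − 10·0 = 1, t = 0 − 10·1 = -10  (check: 782·1 + 72·(-10) = 62)
  q = 1: r = 10, s = 0 − 1·1 = -1, t = 1 − 1·(-10) = 11  (check: 782·(-1) + 72·11 = 10)
  q = 6: r = 2, s = 1 − 6·(-1) = 7, t = -10 − 6·11 = -76  (check: 782·7 + 72·(-76) = 2)
The row with r = 2 (the gcd) gives the Bezout coefficients s = 7, t = -76.
Result: 782 · (7) + 72 · (-76) = 2.

gcd(782, 72) = 2; s = 7, t = -76 (check: 782·7 + 72·(-76) = 2).


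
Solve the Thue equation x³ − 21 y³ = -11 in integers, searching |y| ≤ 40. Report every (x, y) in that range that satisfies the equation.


The equation is x³ - 21y³ = -11. For fixed y, x³ = 21·y³ − 11, so a solution requires the RHS to be a perfect cube.
Strategy: iterate y from -40 to 40, compute RHS = 21·y³ − 11, and check whether it is a (positive or negative) perfect cube.
Check small values of y:
  y = 0: RHS = -11 is not a perfect cube.
  y = 1: RHS = 10 is not a perfect cube.
  y = -1: RHS = -32 is not a perfect cube.
  y = 2: RHS = 157 is not a perfect cube.
  y = -2: RHS = -179 is not a perfect cube.
  y = 3: RHS = 556 is not a perfect cube.
  y = -3: RHS = -578 is not a perfect cube.
Continuing the search up to |y| = 40 finds no solutions either.
No (x, y) in the scanned range satisfies the equation.

No integer solutions with |y| ≤ 40.


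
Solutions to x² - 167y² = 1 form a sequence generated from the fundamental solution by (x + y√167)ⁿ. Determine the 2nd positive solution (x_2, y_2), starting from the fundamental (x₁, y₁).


Step 1: Find the fundamental solution (x₁, y₁) of x² - 167y² = 1.
  Expand √167 as a continued fraction. a₀ = ⌊√167⌋ = 12; iterate m_{k+1} = d_k·a_k − m_k, d_{k+1} = (167 − m_{k+1}²)/d_k, a_{k+1} = ⌊(a₀ + m_{k+1})/d_{k+1}⌋ (starting m₀ = 0, d₀ = 1), with convergents p_k = a_k·p_{k-1} + p_{k-2}, q_k = a_k·q_{k-1} + q_{k-2} (p₋₁ = 1, q₋₁ = 0):
  k = 0: a₀ = 12; p₀/q₀ = 12/1; p₀² − 167·q₀² = 144 − 167 = -23.
  k = 1: m = 12, d = 23, a = ⌊(12 + 12)/23⌋ = 1; p/q = (1·12 + 1)/(1·1 + 0) = 13/1; p² − 167·q² = 169 − 167 = 2.
  k = 2: m = 11, d = 2, a = ⌊(12 + 11)/2⌋ = 11; p/q = (11·13 + 12)/(11·1 + 1) = 155/12; p² − 167·q² = 24025 − 24048 = -23.
  k = 3: m = 11, d = 23, a = ⌊(12 + 11)/23⌋ = 1; p/q = (1·155 + 13)/(1·12 + 1) = 168/13; p² − 167·q² = 28224 − 28223 = 1.
  The first convergent with p² − 167·q² = 1 gives the fundamental solution (x₁, y₁) = (168, 13).
Step 2: Apply the recurrence (x_{n+1}, y_{n+1}) = (x₁x_n + 167y₁y_n, x₁y_n + y₁x_n) repeatedly.
  From (x_1, y_1) = (168, 13): x_2 = 168·168 + 167·13·13 = 56447; y_2 = 168·13 + 13·168 = 4368.
Step 3: Verify x_2² - 167·y_2² = 3186263809 - 3186263808 = 1 (should be 1). ✓

(x_1, y_1) = (168, 13); (x_2, y_2) = (56447, 4368).


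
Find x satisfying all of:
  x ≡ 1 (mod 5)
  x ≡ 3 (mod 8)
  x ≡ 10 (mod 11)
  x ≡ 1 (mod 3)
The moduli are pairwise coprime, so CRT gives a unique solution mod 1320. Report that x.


Product of moduli M = 5 · 8 · 11 · 3 = 1320.
Merge one congruence at a time:
  Start: x ≡ 1 (mod 5).
  Combine with x ≡ 3 (mod 8); new modulus lcm = 40.
    Write x = 1 + 5·t and substitute into x ≡ 3 (mod 8): 5·t ≡ 3 − 1 = 2 (mod 8).
    The inverse of 5 mod 8 is 5 (since 5·5 = 25 = 3·8 + 1), so t ≡ 5·2 = 10 ≡ 2 (mod 8).
    Then x = 1 + 5·2 = 11, valid modulo lcm(5, 8) = 40: x ≡ 11 (mod 40).
  Combine with x ≡ 10 (mod 11); new modulus lcm = 440.
    Write x = 11 + 40·t and substitute into x ≡ 10 (mod 11): 40·t ≡ 10 − 11 = -1 (mod 11).
    Reduce coefficients mod 11: 7·t ≡ 10 (mod 11).
    The inverse of 7 mod 11 is 8 (since 7·8 = 56 = 5·11 + 1), so t ≡ 8·10 = 80 ≡ 3 (mod 11).
    Then x = 11 + 40·3 = 131, valid modulo lcm(40, 11) = 440: x ≡ 131 (mod 440).
  Combine with x ≡ 1 (mod 3); new modulus lcm = 1320.
    Write x = 131 + 440·t and substitute into x ≡ 1 (mod 3): 440·t ≡ 1 − 131 = -130 (mod 3).
    Reduce coefficients mod 3: 2·t ≡ 2 (mod 3).
    The inverse of 2 mod 3 is 2 (since 2·2 = 4 = 1·3 + 1), so t ≡ 2·2 = 4 ≡ 1 (mod 3).
    Then x = 131 + 440·1 = 571, valid modulo lcm(440, 3) = 1320: x ≡ 571 (mod 1320).
Verify against each original: 571 mod 5 = 1, 571 mod 8 = 3, 571 mod 11 = 10, 571 mod 3 = 1.

x ≡ 571 (mod 1320).


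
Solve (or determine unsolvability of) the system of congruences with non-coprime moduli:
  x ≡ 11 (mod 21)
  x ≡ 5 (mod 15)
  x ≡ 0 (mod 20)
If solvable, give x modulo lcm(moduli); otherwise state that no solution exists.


Moduli 21, 15, 20 are not pairwise coprime, so CRT works modulo lcm(m_i) when all pairwise compatibility conditions hold.
Pairwise compatibility: gcd(m_i, m_j) must divide a_i - a_j for every pair.
Merge one congruence at a time:
  Start: x ≡ 11 (mod 21).
  Combine with x ≡ 5 (mod 15): gcd(21, 15) = 3; 5 - 11 = -6, which IS divisible by 3, so compatible.
    Write x = 11 + 21·t and substitute into x ≡ 5 (mod 15): 21·t ≡ 5 − 11 = -6 (mod 15).
    Divide the congruence (and modulus) by g = 3: 7·t ≡ -2 (mod 5).
    Reduce coefficients mod 5: 2·t ≡ 3 (mod 5).
    The inverse of 2 mod 5 is 3 (since 2·3 = 6 = 1·5 + 1), so t ≡ 3·3 = 9 ≡ 4 (mod 5).
    Then x = 11 + 21·4 = 95, valid modulo lcm(21, 15) = 105: x ≡ 95 (mod 105).
  Combine with x ≡ 0 (mod 20): gcd(105, 20) = 5; 0 - 95 = -95, which IS divisible by 5, so compatible.
    Write x = 95 + 105·t and substitute into x ≡ 0 (mod 20): 105·t ≡ 0 − 95 = -95 (mod 20).
    Divide the congruence (and modulus) by g = 5: 21·t ≡ -19 (mod 4).
    Reduce coefficients mod 4: 1·t ≡ 1 (mod 4).
    So t ≡ 1 (mod 4).
    Then x = 95 + 105·1 = 200, valid modulo lcm(105, 20) = 420: x ≡ 200 (mod 420).
Verify: 200 mod 21 = 11, 200 mod 15 = 5, 200 mod 20 = 0.

x ≡ 200 (mod 420).


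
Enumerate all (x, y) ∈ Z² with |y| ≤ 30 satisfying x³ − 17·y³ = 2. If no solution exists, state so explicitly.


The equation is x³ - 17y³ = 2. For fixed y, x³ = 17·y³ + 2, so a solution requires the RHS to be a perfect cube.
Strategy: iterate y from -30 to 30, compute RHS = 17·y³ + 2, and check whether it is a (positive or negative) perfect cube.
Check small values of y:
  y = 0: RHS = 2 is not a perfect cube.
  y = 1: RHS = 19 is not a perfect cube.
  y = -1: RHS = -15 is not a perfect cube.
  y = 2: RHS = 138 is not a perfect cube.
  y = -2: RHS = -134 is not a perfect cube.
  y = 3: RHS = 461 is not a perfect cube.
  y = -3: RHS = -457 is not a perfect cube.
Continuing the search up to |y| = 30 finds no solutions either.
No (x, y) in the scanned range satisfies the equation.

No integer solutions with |y| ≤ 30.


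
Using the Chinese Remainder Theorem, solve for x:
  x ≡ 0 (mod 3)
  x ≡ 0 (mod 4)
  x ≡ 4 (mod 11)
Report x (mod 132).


Moduli 3, 4, 11 are pairwise coprime; by CRT there is a unique solution modulo M = 3 · 4 · 11 = 132.
Solve pairwise, accumulating the modulus:
  Start with x ≡ 0 (mod 3).
  Combine with x ≡ 0 (mod 4): since gcd(3, 4) = 1, we get a unique residue mod 12.
    Write x = 0 + 3·t and substitute into x ≡ 0 (mod 4): 3·t ≡ 0 − 0 = 0 (mod 4).
    The inverse of 3 mod 4 is 3 (since 3·3 = 9 = 2·4 + 1), so t ≡ 3·0 = 0 ≡ 0 (mod 4).
    Then x = 0 + 3·0 = 0, valid modulo lcm(3, 4) = 12: x ≡ 0 (mod 12).
  Combine with x ≡ 4 (mod 11): since gcd(12, 11) = 1, we get a unique residue mod 132.
    Write x = 0 + 12·t and substitute into x ≡ 4 (mod 11): 12·t ≡ 4 − 0 = 4 (mod 11).
    Reduce coefficients mod 11: 1·t ≡ 4 (mod 11).
    So t ≡ 4 (mod 11).
    Then x = 0 + 12·4 = 48, valid modulo lcm(12, 11) = 132: x ≡ 48 (mod 132).
Verify: 48 mod 3 = 0 ✓, 48 mod 4 = 0 ✓, 48 mod 11 = 4 ✓.

x ≡ 48 (mod 132).


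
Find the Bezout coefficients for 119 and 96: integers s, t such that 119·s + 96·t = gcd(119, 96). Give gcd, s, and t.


Euclidean algorithm on (119, 96) — divide until remainder is 0:
  119 = 1 · 96 + 23
  96 = 4 · 23 + 4
  23 = 5 · 4 + 3
  4 = 1 · 3 + 1
  3 = 3 · 1 + 0
gcd(119, 96) = 1.
Track Bezout coefficients alongside the remainders: start with r₀ = 119 = a·1 + b·0 (s = 1, t = 0) and r₁ = 96 = a·0 + b·1 (s = 0, t = 1); each new remainder r_{k+1} = r_{k-1} − q_k·r_k inherits s_{k+1} = s_{k-1} − q_k·s_k, t_{k+1} = t_{k-1} − q_k·t_k, so r_k = a·s_k + b·t_k at every step:
  q = 1: r = 23, s = 1 − 1·0 = 1, t = 0 − 1·1 = -1  (check: 119·1 + 96·(-1) = 23)
  q = 4: r = 4, s = 0 − 4·1 = -4, t = 1 − 4·(-1) = 5  (check: 119·(-4) + 96·5 = 4)
  q = 5: r = 3, s = 1 − 5·(-4) = 21, t = -1 − 5·5 = -26  (check: 119·21 + 96·(-26) = 3)
  q = 1: r = 1, s = -4 − 1·21 = -25, t = 5 − 1·(-26) = 31  (check: 119·(-25) + 96·31 = 1)
The row with r = 1 (the gcd) gives the Bezout coefficients s = -25, t = 31.
Result: 119 · (-25) + 96 · (31) = 1.

gcd(119, 96) = 1; s = -25, t = 31 (check: 119·(-25) + 96·31 = 1).


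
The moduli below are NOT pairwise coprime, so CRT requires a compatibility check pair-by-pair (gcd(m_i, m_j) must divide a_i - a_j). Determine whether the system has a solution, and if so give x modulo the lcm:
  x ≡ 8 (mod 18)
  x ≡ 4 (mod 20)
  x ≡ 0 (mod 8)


Moduli 18, 20, 8 are not pairwise coprime, so CRT works modulo lcm(m_i) when all pairwise compatibility conditions hold.
Pairwise compatibility: gcd(m_i, m_j) must divide a_i - a_j for every pair.
Merge one congruence at a time:
  Start: x ≡ 8 (mod 18).
  Combine with x ≡ 4 (mod 20): gcd(18, 20) = 2; 4 - 8 = -4, which IS divisible by 2, so compatible.
    Write x = 8 + 18·t and substitute into x ≡ 4 (mod 20): 18·t ≡ 4 − 8 = -4 (mod 20).
    Divide the congruence (and modulus) by g = 2: 9·t ≡ -2 (mod 10).
    Reduce coefficients mod 10: 9·t ≡ 8 (mod 10).
    The inverse of 9 mod 10 is 9 (since 9·9 = 81 = 8·10 + 1), so t ≡ 9·8 = 72 ≡ 2 (mod 10).
    Then x = 8 + 18·2 = 44, valid modulo lcm(18, 20) = 180: x ≡ 44 (mod 180).
  Combine with x ≡ 0 (mod 8): gcd(180, 8) = 4; 0 - 44 = -44, which IS divisible by 4, so compatible.
    Write x = 44 + 180·t and substitute into x ≡ 0 (mod 8): 180·t ≡ 0 − 44 = -44 (mod 8).
    Divide the congruence (and modulus) by g = 4: 45·t ≡ -11 (mod 2).
    Reduce coefficients mod 2: 1·t ≡ 1 (mod 2).
    So t ≡ 1 (mod 2).
    Then x = 44 + 180·1 = 224, valid modulo lcm(180, 8) = 360: x ≡ 224 (mod 360).
Verify: 224 mod 18 = 8, 224 mod 20 = 4, 224 mod 8 = 0.

x ≡ 224 (mod 360).


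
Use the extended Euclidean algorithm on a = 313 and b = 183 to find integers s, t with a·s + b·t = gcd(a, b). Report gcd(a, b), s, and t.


Euclidean algorithm on (313, 183) — divide until remainder is 0:
  313 = 1 · 183 + 130
  183 = 1 · 130 + 53
  130 = 2 · 53 + 24
  53 = 2 · 24 + 5
  24 = 4 · 5 + 4
  5 = 1 · 4 + 1
  4 = 4 · 1 + 0
gcd(313, 183) = 1.
Track Bezout coefficients alongside the remainders: start with r₀ = 313 = a·1 + b·0 (s = 1, t = 0) and r₁ = 183 = a·0 + b·1 (s = 0, t = 1); each new remainder r_{k+1} = r_{k-1} − q_k·r_k inherits s_{k+1} = s_{k-1} − q_k·s_k, t_{k+1} = t_{k-1} − q_k·t_k, so r_k = a·s_k + b·t_k at every step:
  q = 1: r = 130, s = 1 − 1·0 = 1, t = 0 − 1·1 = -1  (check: 313·1 + 183·(-1) = 130)
  q = 1: r = 53, s = 0 − 1·1 = -1, t = 1 − 1·(-1) = 2  (check: 313·(-1) + 183·2 = 53)
  q = 2: r = 24, s = 1 − 2·(-1) = 3, t = -1 − 2·2 = -5  (check: 313·3 + 183·(-5) = 24)
  q = 2: r = 5, s = -1 − 2·3 = -7, t = 2 − 2·(-5) = 12  (check: 313·(-7) + 183·12 = 5)
  q = 4: r = 4, s = 3 − 4·(-7) = 31, t = -5 − 4·12 = -53  (check: 313·31 + 183·(-53) = 4)
  q = 1: r = 1, s = -7 − 1·31 = -38, t = 12 − 1·(-53) = 65  (check: 313·(-38) + 183·65 = 1)
The row with r = 1 (the gcd) gives the Bezout coefficients s = -38, t = 65.
Result: 313 · (-38) + 183 · (65) = 1.

gcd(313, 183) = 1; s = -38, t = 65 (check: 313·(-38) + 183·65 = 1).


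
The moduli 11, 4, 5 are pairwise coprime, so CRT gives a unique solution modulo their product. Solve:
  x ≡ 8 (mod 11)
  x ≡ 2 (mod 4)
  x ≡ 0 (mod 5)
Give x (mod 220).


Moduli 11, 4, 5 are pairwise coprime; by CRT there is a unique solution modulo M = 11 · 4 · 5 = 220.
Solve pairwise, accumulating the modulus:
  Start with x ≡ 8 (mod 11).
  Combine with x ≡ 2 (mod 4): since gcd(11, 4) = 1, we get a unique residue mod 44.
    Write x = 8 + 11·t and substitute into x ≡ 2 (mod 4): 11·t ≡ 2 − 8 = -6 (mod 4).
    Reduce coefficients mod 4: 3·t ≡ 2 (mod 4).
    The inverse of 3 mod 4 is 3 (since 3·3 = 9 = 2·4 + 1), so t ≡ 3·2 = 6 ≡ 2 (mod 4).
    Then x = 8 + 11·2 = 30, valid modulo lcm(11, 4) = 44: x ≡ 30 (mod 44).
  Combine with x ≡ 0 (mod 5): since gcd(44, 5) = 1, we get a unique residue mod 220.
    Write x = 30 + 44·t and substitute into x ≡ 0 (mod 5): 44·t ≡ 0 − 30 = -30 (mod 5).
    Reduce coefficients mod 5: 4·t ≡ 0 (mod 5).
    The inverse of 4 mod 5 is 4 (since 4·4 = 16 = 3·5 + 1), so t ≡ 4·0 = 0 ≡ 0 (mod 5).
    Then x = 30 + 44·0 = 30, valid modulo lcm(44, 5) = 220: x ≡ 30 (mod 220).
Verify: 30 mod 11 = 8 ✓, 30 mod 4 = 2 ✓, 30 mod 5 = 0 ✓.

x ≡ 30 (mod 220).


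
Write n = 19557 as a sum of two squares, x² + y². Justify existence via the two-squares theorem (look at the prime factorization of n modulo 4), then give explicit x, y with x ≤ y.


Step 1: Factor n = 19557 = 3^2 · 41 · 53.
Step 2: Check the mod-4 condition on each prime factor: 3 ≡ 3 (mod 4), exponent 2 (must be even); 41 ≡ 1 (mod 4), exponent 1; 53 ≡ 1 (mod 4), exponent 1.
All primes ≡ 3 (mod 4) appear to even exponent (or don't appear), so by the two-squares theorem n IS expressible as a sum of two squares.
Step 3: Build a representation. Group n = k² · m with k = 3 and m = 41 · 53 = 2173 (a product of primes ≡ 1 (mod 4)); a representation of m scales to one of n via (k·x)² + (k·y)² = k²(x² + y²). Each prime p ≡ 1 (mod 4) is itself a sum of two squares; find a² by testing p − a² for a perfect square:
  41: 41 − 1² = 40, 41 − 2² = 37, 41 − 3² = 32, 41 − 4² = 25 = 5² ⇒ 41 = 4² + 5².
  53: 53 − 1² = 52, 53 − 2² = 49 = 7² ⇒ 53 = 2² + 7².
  Combine using the Brahmagupta–Fibonacci identity (a² + b²)(c² + d²) = (ac − bd)² + (ad + bc)² = (ac + bd)² + (ad − bc)²:
  41 · 53 = 2173: from (4² + 5²)(2² + 7²), take (4·2 − 5·7, 4·7 + 5·2) = (8 − 35, 28 + 10) = (-27, 38); dropping signs (only squares matter) gives (27, 38); check 27² + 38² = 729 + 1444 = 2173 ✓.
  Scale by k = 3: (3·27, 3·38) = (81, 114).
Step 4: Order so x ≤ y and verify: 81² + 114² = 6561 + 12996 = 19557 = n. ✓

n = 19557 = 81² + 114² (one valid representation with x ≤ y).


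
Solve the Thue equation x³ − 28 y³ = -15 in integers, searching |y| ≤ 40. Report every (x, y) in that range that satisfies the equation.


The equation is x³ - 28y³ = -15. For fixed y, x³ = 28·y³ − 15, so a solution requires the RHS to be a perfect cube.
Strategy: iterate y from -40 to 40, compute RHS = 28·y³ − 15, and check whether it is a (positive or negative) perfect cube.
Check small values of y:
  y = 0: RHS = -15 is not a perfect cube.
  y = 1: RHS = 13 is not a perfect cube.
  y = -1: RHS = -43 is not a perfect cube.
  y = 2: RHS = 209 is not a perfect cube.
  y = -2: RHS = -239 is not a perfect cube.
  y = 3: RHS = 741 is not a perfect cube.
  y = -3: RHS = -771 is not a perfect cube.
Continuing the search up to |y| = 40 finds no solutions either.
No (x, y) in the scanned range satisfies the equation.

No integer solutions with |y| ≤ 40.


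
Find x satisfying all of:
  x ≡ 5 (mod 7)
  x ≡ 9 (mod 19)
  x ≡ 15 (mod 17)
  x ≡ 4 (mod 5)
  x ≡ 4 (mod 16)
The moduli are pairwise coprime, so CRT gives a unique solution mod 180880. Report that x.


Product of moduli M = 7 · 19 · 17 · 5 · 16 = 180880.
Merge one congruence at a time:
  Start: x ≡ 5 (mod 7).
  Combine with x ≡ 9 (mod 19); new modulus lcm = 133.
    Write x = 5 + 7·t and substitute into x ≡ 9 (mod 19): 7·t ≡ 9 − 5 = 4 (mod 19).
    The inverse of 7 mod 19 is 11 (since 7·11 = 77 = 4·19 + 1), so t ≡ 11·4 = 44 ≡ 6 (mod 19).
    Then x = 5 + 7·6 = 47, valid modulo lcm(7, 19) = 133: x ≡ 47 (mod 133).
  Combine with x ≡ 15 (mod 17); new modulus lcm = 2261.
    Write x = 47 + 133·t and substitute into x ≡ 15 (mod 17): 133·t ≡ 15 − 47 = -32 (mod 17).
    Reduce coefficients mod 17: 14·t ≡ 2 (mod 17).
    The inverse of 14 mod 17 is 11 (since 14·11 = 154 = 9·17 + 1), so t ≡ 11·2 = 22 ≡ 5 (mod 17).
    Then x = 47 + 133·5 = 712, valid modulo lcm(133, 17) = 2261: x ≡ 712 (mod 2261).
  Combine with x ≡ 4 (mod 5); new modulus lcm = 11305.
    Write x = 712 + 2261·t and substitute into x ≡ 4 (mod 5): 2261·t ≡ 4 − 712 = -708 (mod 5).
    Reduce coefficients mod 5: 1·t ≡ 2 (mod 5).
    So t ≡ 2 (mod 5).
    Then x = 712 + 2261·2 = 5234, valid modulo lcm(2261, 5) = 11305: x ≡ 5234 (mod 11305).
  Combine with x ≡ 4 (mod 16); new modulus lcm = 180880.
    Write x = 5234 + 11305·t and substitute into x ≡ 4 (mod 16): 11305·t ≡ 4 − 5234 = -5230 (mod 16).
    Reduce coefficients mod 16: 9·t ≡ 2 (mod 16).
    The inverse of 9 mod 16 is 9 (since 9·9 = 81 = 5·16 + 1), so t ≡ 9·2 = 18 ≡ 2 (mod 16).
    Then x = 5234 + 11305·2 = 27844, valid modulo lcm(11305, 16) = 180880: x ≡ 27844 (mod 180880).
Verify against each original: 27844 mod 7 = 5, 27844 mod 19 = 9, 27844 mod 17 = 15, 27844 mod 5 = 4, 27844 mod 16 = 4.

x ≡ 27844 (mod 180880).


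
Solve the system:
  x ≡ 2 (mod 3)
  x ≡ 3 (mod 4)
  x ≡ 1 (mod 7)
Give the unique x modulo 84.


Moduli 3, 4, 7 are pairwise coprime; by CRT there is a unique solution modulo M = 3 · 4 · 7 = 84.
Solve pairwise, accumulating the modulus:
  Start with x ≡ 2 (mod 3).
  Combine with x ≡ 3 (mod 4): since gcd(3, 4) = 1, we get a unique residue mod 12.
    Write x = 2 + 3·t and substitute into x ≡ 3 (mod 4): 3·t ≡ 3 − 2 = 1 (mod 4).
    The inverse of 3 mod 4 is 3 (since 3·3 = 9 = 2·4 + 1), so t ≡ 3·1 = 3 ≡ 3 (mod 4).
    Then x = 2 + 3·3 = 11, valid modulo lcm(3, 4) = 12: x ≡ 11 (mod 12).
  Combine with x ≡ 1 (mod 7): since gcd(12, 7) = 1, we get a unique residue mod 84.
    Write x = 11 + 12·t and substitute into x ≡ 1 (mod 7): 12·t ≡ 1 − 11 = -10 (mod 7).
    Reduce coefficients mod 7: 5·t ≡ 4 (mod 7).
    The inverse of 5 mod 7 is 3 (since 5·3 = 15 = 2·7 + 1), so t ≡ 3·4 = 12 ≡ 5 (mod 7).
    Then x = 11 + 12·5 = 71, valid modulo lcm(12, 7) = 84: x ≡ 71 (mod 84).
Verify: 71 mod 3 = 2 ✓, 71 mod 4 = 3 ✓, 71 mod 7 = 1 ✓.

x ≡ 71 (mod 84).


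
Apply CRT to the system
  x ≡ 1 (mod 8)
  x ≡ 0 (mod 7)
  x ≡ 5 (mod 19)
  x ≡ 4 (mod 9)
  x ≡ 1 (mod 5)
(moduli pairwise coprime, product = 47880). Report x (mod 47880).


Product of moduli M = 8 · 7 · 19 · 9 · 5 = 47880.
Merge one congruence at a time:
  Start: x ≡ 1 (mod 8).
  Combine with x ≡ 0 (mod 7); new modulus lcm = 56.
    Write x = 1 + 8·t and substitute into x ≡ 0 (mod 7): 8·t ≡ 0 − 1 = -1 (mod 7).
    Reduce coefficients mod 7: 1·t ≡ 6 (mod 7).
    So t ≡ 6 (mod 7).
    Then x = 1 + 8·6 = 49, valid modulo lcm(8, 7) = 56: x ≡ 49 (mod 56).
  Combine with x ≡ 5 (mod 19); new modulus lcm = 1064.
    Write x = 49 + 56·t and substitute into x ≡ 5 (mod 19): 56·t ≡ 5 − 49 = -44 (mod 19).
    Reduce coefficients mod 19: 18·t ≡ 13 (mod 19).
    The inverse of 18 mod 19 is 18 (since 18·18 = 324 = 17·19 + 1), so t ≡ 18·13 = 234 ≡ 6 (mod 19).
    Then x = 49 + 56·6 = 385, valid modulo lcm(56, 19) = 1064: x ≡ 385 (mod 1064).
  Combine with x ≡ 4 (mod 9); new modulus lcm = 9576.
    Write x = 385 + 1064·t and substitute into x ≡ 4 (mod 9): 1064·t ≡ 4 − 385 = -381 (mod 9).
    Reduce coefficients mod 9: 2·t ≡ 6 (mod 9).
    The inverse of 2 mod 9 is 5 (since 2·5 = 10 = 1·9 + 1), so t ≡ 5·6 = 30 ≡ 3 (mod 9).
    Then x = 385 + 1064·3 = 3577, valid modulo lcm(1064, 9) = 9576: x ≡ 3577 (mod 9576).
  Combine with x ≡ 1 (mod 5); new modulus lcm = 47880.
    Write x = 3577 + 9576·t and substitute into x ≡ 1 (mod 5): 9576·t ≡ 1 − 3577 = -3576 (mod 5).
    Reduce coefficients mod 5: 1·t ≡ 4 (mod 5).
    So t ≡ 4 (mod 5).
    Then x = 3577 + 9576·4 = 41881, valid modulo lcm(9576, 5) = 47880: x ≡ 41881 (mod 47880).
Verify against each original: 41881 mod 8 = 1, 41881 mod 7 = 0, 41881 mod 19 = 5, 41881 mod 9 = 4, 41881 mod 5 = 1.

x ≡ 41881 (mod 47880).


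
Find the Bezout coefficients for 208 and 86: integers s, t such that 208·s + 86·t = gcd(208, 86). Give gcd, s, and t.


Euclidean algorithm on (208, 86) — divide until remainder is 0:
  208 = 2 · 86 + 36
  86 = 2 · 36 + 14
  36 = 2 · 14 + 8
  14 = 1 · 8 + 6
  8 = 1 · 6 + 2
  6 = 3 · 2 + 0
gcd(208, 86) = 2.
Track Bezout coefficients alongside the remainders: start with r₀ = 208 = a·1 + b·0 (s = 1, t = 0) and r₁ = 86 = a·0 + b·1 (s = 0, t = 1); each new remainder r_{k+1} = r_{k-1} − q_k·r_k inherits s_{k+1} = s_{k-1} − q_k·s_k, t_{k+1} = t_{k-1} − q_k·t_k, so r_k = a·s_k + b·t_k at every step:
  q = 2: r = 36, s = 1 − 2·0 = 1, t = 0 − 2·1 = -2  (check: 208·1 + 86·(-2) = 36)
  q = 2: r = 14, s = 0 − 2·1 = -2, t = 1 − 2·(-2) = 5  (check: 208·(-2) + 86·5 = 14)
  q = 2: r = 8, s = 1 − 2·(-2) = 5, t = -2 − 2·5 = -12  (check: 208·5 + 86·(-12) = 8)
  q = 1: r = 6, s = -2 − 1·5 = -7, t = 5 − 1·(-12) = 17  (check: 208·(-7) + 86·17 = 6)
  q = 1: r = 2, s = 5 − 1·(-7) = 12, t = -12 − 1·17 = -29  (check: 208·12 + 86·(-29) = 2)
The row with r = 2 (the gcd) gives the Bezout coefficients s = 12, t = -29.
Result: 208 · (12) + 86 · (-29) = 2.

gcd(208, 86) = 2; s = 12, t = -29 (check: 208·12 + 86·(-29) = 2).


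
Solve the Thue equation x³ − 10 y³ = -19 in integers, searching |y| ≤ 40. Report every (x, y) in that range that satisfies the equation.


The equation is x³ - 10y³ = -19. For fixed y, x³ = 10·y³ − 19, so a solution requires the RHS to be a perfect cube.
Strategy: iterate y from -40 to 40, compute RHS = 10·y³ − 19, and check whether it is a (positive or negative) perfect cube.
Check small values of y:
  y = 0: RHS = -19 is not a perfect cube.
  y = 1: RHS = -9 is not a perfect cube.
  y = -1: RHS = -29 is not a perfect cube.
  y = 2: RHS = 61 is not a perfect cube.
  y = -2: RHS = -99 is not a perfect cube.
  y = 3: RHS = 251 is not a perfect cube.
  y = -3: RHS = -289 is not a perfect cube.
Continuing the search up to |y| = 40 finds no solutions either.
No (x, y) in the scanned range satisfies the equation.

No integer solutions with |y| ≤ 40.


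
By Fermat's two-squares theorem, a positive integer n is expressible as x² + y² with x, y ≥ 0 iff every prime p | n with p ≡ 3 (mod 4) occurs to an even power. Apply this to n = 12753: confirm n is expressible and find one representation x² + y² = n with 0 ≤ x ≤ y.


Step 1: Factor n = 12753 = 3^2 · 13 · 109.
Step 2: Check the mod-4 condition on each prime factor: 3 ≡ 3 (mod 4), exponent 2 (must be even); 13 ≡ 1 (mod 4), exponent 1; 109 ≡ 1 (mod 4), exponent 1.
All primes ≡ 3 (mod 4) appear to even exponent (or don't appear), so by the two-squares theorem n IS expressible as a sum of two squares.
Step 3: Build a representation. Group n = k² · m with k = 3 and m = 13 · 109 = 1417 (a product of primes ≡ 1 (mod 4)); a representation of m scales to one of n via (k·x)² + (k·y)² = k²(x² + y²). Each prime p ≡ 1 (mod 4) is itself a sum of two squares; find a² by testing p − a² for a perfect square:
  13: 13 − 1² = 12, 13 − 2² = 9 = 3² ⇒ 13 = 2² + 3².
  109: 109 − 1² = 108, 109 − 2² = 105, 109 − 3² = 100 = 10² ⇒ 109 = 3² + 10².
  Combine using the Brahmagupta–Fibonacci identity (a² + b²)(c² + d²) = (ac − bd)² + (ad + bc)² = (ac + bd)² + (ad − bc)²:
  13 · 109 = 1417: from (2² + 3²)(3² + 10²), take (2·3 − 3·10, 2·10 + 3·3) = (6 − 30, 20 + 9) = (-24, 29); dropping signs (only squares matter) gives (24, 29); check 24² + 29² = 576 + 841 = 1417 ✓.
  Scale by k = 3: (3·24, 3·29) = (72, 87).
Step 4: Order so x ≤ y and verify: 72² + 87² = 5184 + 7569 = 12753 = n. ✓

n = 12753 = 72² + 87² (one valid representation with x ≤ y).


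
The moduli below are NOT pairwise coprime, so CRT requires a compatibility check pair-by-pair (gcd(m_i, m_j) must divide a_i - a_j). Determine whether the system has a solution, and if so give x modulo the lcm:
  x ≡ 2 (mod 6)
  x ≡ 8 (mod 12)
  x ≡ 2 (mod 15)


Moduli 6, 12, 15 are not pairwise coprime, so CRT works modulo lcm(m_i) when all pairwise compatibility conditions hold.
Pairwise compatibility: gcd(m_i, m_j) must divide a_i - a_j for every pair.
Merge one congruence at a time:
  Start: x ≡ 2 (mod 6).
  Combine with x ≡ 8 (mod 12): gcd(6, 12) = 6; 8 - 2 = 6, which IS divisible by 6, so compatible.
    Write x = 2 + 6·t and substitute into x ≡ 8 (mod 12): 6·t ≡ 8 − 2 = 6 (mod 12).
    Divide the congruence (and modulus) by g = 6: 1·t ≡ 1 (mod 2).
    So t ≡ 1 (mod 2).
    Then x = 2 + 6·1 = 8, valid modulo lcm(6, 12) = 12: x ≡ 8 (mod 12).
  Combine with x ≡ 2 (mod 15): gcd(12, 15) = 3; 2 - 8 = -6, which IS divisible by 3, so compatible.
    Write x = 8 + 12·t and substitute into x ≡ 2 (mod 15): 12·t ≡ 2 − 8 = -6 (mod 15).
    Divide the congruence (and modulus) by g = 3: 4·t ≡ -2 (mod 5).
    Reduce coefficients mod 5: 4·t ≡ 3 (mod 5).
    The inverse of 4 mod 5 is 4 (since 4·4 = 16 = 3·5 + 1), so t ≡ 4·3 = 12 ≡ 2 (mod 5).
    Then x = 8 + 12·2 = 32, valid modulo lcm(12, 15) = 60: x ≡ 32 (mod 60).
Verify: 32 mod 6 = 2, 32 mod 12 = 8, 32 mod 15 = 2.

x ≡ 32 (mod 60).


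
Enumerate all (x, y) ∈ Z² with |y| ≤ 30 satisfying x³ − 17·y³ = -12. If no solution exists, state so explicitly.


The equation is x³ - 17y³ = -12. For fixed y, x³ = 17·y³ − 12, so a solution requires the RHS to be a perfect cube.
Strategy: iterate y from -30 to 30, compute RHS = 17·y³ − 12, and check whether it is a (positive or negative) perfect cube.
Check small values of y:
  y = 0: RHS = -12 is not a perfect cube.
  y = 1: RHS = 5 is not a perfect cube.
  y = -1: RHS = -29 is not a perfect cube.
  y = 2: RHS = 124 is not a perfect cube.
  y = -2: RHS = -148 is not a perfect cube.
  y = 3: RHS = 447 is not a perfect cube.
  y = -3: RHS = -471 is not a perfect cube.
Continuing the search up to |y| = 30 finds no solutions either.
No (x, y) in the scanned range satisfies the equation.

No integer solutions with |y| ≤ 30.


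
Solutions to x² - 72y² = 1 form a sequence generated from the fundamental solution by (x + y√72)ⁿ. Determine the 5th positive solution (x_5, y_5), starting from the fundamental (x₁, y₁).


Step 1: Find the fundamental solution (x₁, y₁) of x² - 72y² = 1.
  Expand √72 as a continued fraction. a₀ = ⌊√72⌋ = 8; iterate m_{k+1} = d_k·a_k − m_k, d_{k+1} = (72 − m_{k+1}²)/d_k, a_{k+1} = ⌊(a₀ + m_{k+1})/d_{k+1}⌋ (starting m₀ = 0, d₀ = 1), with convergents p_k = a_k·p_{k-1} + p_{k-2}, q_k = a_k·q_{k-1} + q_{k-2} (p₋₁ = 1, q₋₁ = 0):
  k = 0: a₀ = 8; p₀/q₀ = 8/1; p₀² − 72·q₀² = 64 − 72 = -8.
  k = 1: m = 8, d = 8, a = ⌊(8 + 8)/8⌋ = 2; p/q = (2·8 + 1)/(2·1 + 0) = 17/2; p² − 72·q² = 289 − 288 = 1.
  The first convergent with p² − 72·q² = 1 gives the fundamental solution (x₁, y₁) = (17, 2).
Step 2: Apply the recurrence (x_{n+1}, y_{n+1}) = (x₁x_n + 72y₁y_n, x₁y_n + y₁x_n) repeatedly.
  From (x_1, y_1) = (17, 2): x_2 = 17·17 + 72·2·2 = 577; y_2 = 17·2 + 2·17 = 68.
  From (x_2, y_2) = (577, 68): x_3 = 17·577 + 72·2·68 = 19601; y_3 = 17·68 + 2·577 = 2310.
  From (x_3, y_3) = (19601, 2310): x_4 = 17·19601 + 72·2·2310 = 665857; y_4 = 17·2310 + 2·19601 = 78472.
  From (x_4, y_4) = (665857, 78472): x_5 = 17·665857 + 72·2·78472 = 22619537; y_5 = 17·78472 + 2·665857 = 2665738.
Step 3: Verify x_5² - 72·y_5² = 511643454094369 - 511643454094368 = 1 (should be 1). ✓

(x_1, y_1) = (17, 2); (x_5, y_5) = (22619537, 2665738).


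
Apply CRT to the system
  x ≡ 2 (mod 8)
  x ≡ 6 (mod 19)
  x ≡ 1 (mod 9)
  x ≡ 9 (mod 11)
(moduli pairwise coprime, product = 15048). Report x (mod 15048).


Product of moduli M = 8 · 19 · 9 · 11 = 15048.
Merge one congruence at a time:
  Start: x ≡ 2 (mod 8).
  Combine with x ≡ 6 (mod 19); new modulus lcm = 152.
    Write x = 2 + 8·t and substitute into x ≡ 6 (mod 19): 8·t ≡ 6 − 2 = 4 (mod 19).
    The inverse of 8 mod 19 is 12 (since 8·12 = 96 = 5·19 + 1), so t ≡ 12·4 = 48 ≡ 10 (mod 19).
    Then x = 2 + 8·10 = 82, valid modulo lcm(8, 19) = 152: x ≡ 82 (mod 152).
  Combine with x ≡ 1 (mod 9); new modulus lcm = 1368.
    Write x = 82 + 152·t and substitute into x ≡ 1 (mod 9): 152·t ≡ 1 − 82 = -81 (mod 9).
    Reduce coefficients mod 9: 8·t ≡ 0 (mod 9).
    The inverse of 8 mod 9 is 8 (since 8·8 = 64 = 7·9 + 1), so t ≡ 8·0 = 0 ≡ 0 (mod 9).
    Then x = 82 + 152·0 = 82, valid modulo lcm(152, 9) = 1368: x ≡ 82 (mod 1368).
  Combine with x ≡ 9 (mod 11); new modulus lcm = 15048.
    Write x = 82 + 1368·t and substitute into x ≡ 9 (mod 11): 1368·t ≡ 9 − 82 = -73 (mod 11).
    Reduce coefficients mod 11: 4·t ≡ 4 (mod 11).
    The inverse of 4 mod 11 is 3 (since 4·3 = 12 = 1·11 + 1), so t ≡ 3·4 = 12 ≡ 1 (mod 11).
    Then x = 82 + 1368·1 = 1450, valid modulo lcm(1368, 11) = 15048: x ≡ 1450 (mod 15048).
Verify against each original: 1450 mod 8 = 2, 1450 mod 19 = 6, 1450 mod 9 = 1, 1450 mod 11 = 9.

x ≡ 1450 (mod 15048).
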